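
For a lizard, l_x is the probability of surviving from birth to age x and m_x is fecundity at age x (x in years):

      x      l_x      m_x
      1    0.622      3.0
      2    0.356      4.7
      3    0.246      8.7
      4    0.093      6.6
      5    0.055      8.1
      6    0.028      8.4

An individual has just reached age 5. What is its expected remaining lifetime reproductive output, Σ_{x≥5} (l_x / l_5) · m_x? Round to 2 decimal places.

l_5 = 0.055. Conditional survival from age 5 to x is l_x / l_5.
  x=5: (0.055/0.055) × 8.1 = 8.1000
  x=6: (0.028/0.055) × 8.4 = 4.2764
Sum = 8.1000 + 4.2764 = 12.3764

12.38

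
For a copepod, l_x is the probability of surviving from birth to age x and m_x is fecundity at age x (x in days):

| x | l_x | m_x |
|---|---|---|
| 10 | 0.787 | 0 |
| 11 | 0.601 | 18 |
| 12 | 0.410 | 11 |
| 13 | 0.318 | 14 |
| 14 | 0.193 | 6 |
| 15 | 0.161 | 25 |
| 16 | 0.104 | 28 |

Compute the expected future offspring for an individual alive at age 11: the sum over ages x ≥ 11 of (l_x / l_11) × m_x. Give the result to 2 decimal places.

46.38

l_11 = 0.601. Conditional survival from age 11 to x is l_x / l_11.
  x=11: (0.601/0.601) × 18 = 18.0000
  x=12: (0.410/0.601) × 11 = 7.5042
  x=13: (0.318/0.601) × 14 = 7.4077
  x=14: (0.193/0.601) × 6 = 1.9268
  x=15: (0.161/0.601) × 25 = 6.6972
  x=16: (0.104/0.601) × 28 = 4.8453
Sum = 18.0000 + 7.5042 + 7.4077 + 1.9268 + 6.6972 + 4.8453 = 46.3810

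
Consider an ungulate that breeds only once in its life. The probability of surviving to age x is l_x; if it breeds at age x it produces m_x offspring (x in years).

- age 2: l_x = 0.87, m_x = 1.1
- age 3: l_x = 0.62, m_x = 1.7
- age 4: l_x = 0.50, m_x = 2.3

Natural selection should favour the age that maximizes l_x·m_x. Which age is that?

4

Expected offspring if breeding at age x = l_x × m_x:
  age 2: 0.87 × 1.1 = 0.957
  age 3: 0.62 × 1.7 = 1.054
  age 4: 0.50 × 2.3 = 1.150
Maximum at age 4 (1.150).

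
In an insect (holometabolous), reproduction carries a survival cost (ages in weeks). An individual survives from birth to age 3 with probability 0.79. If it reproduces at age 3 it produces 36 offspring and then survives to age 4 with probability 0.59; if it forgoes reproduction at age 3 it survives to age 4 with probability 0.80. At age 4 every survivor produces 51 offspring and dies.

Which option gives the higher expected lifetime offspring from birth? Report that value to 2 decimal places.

breed at age 3: R₀ = 0.79 × (36 + 0.59 × 51) = 0.79 × 66.0900 = 52.2111
delay to age 4: R₀ = 0.79 × (0.80 × 51) = 0.79 × 40.8000 = 32.2320
Higher: breed at age 3 (52.2111).

52.21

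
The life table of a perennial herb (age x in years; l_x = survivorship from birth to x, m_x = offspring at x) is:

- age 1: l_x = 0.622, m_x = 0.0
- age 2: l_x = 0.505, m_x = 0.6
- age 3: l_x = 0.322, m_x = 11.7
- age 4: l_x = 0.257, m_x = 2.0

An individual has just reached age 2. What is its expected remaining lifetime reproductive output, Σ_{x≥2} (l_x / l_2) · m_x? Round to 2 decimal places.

l_2 = 0.505. Conditional survival from age 2 to x is l_x / l_2.
  x=2: (0.505/0.505) × 0.6 = 0.6000
  x=3: (0.322/0.505) × 11.7 = 7.4602
  x=4: (0.257/0.505) × 2.0 = 1.0178
Sum = 0.6000 + 7.4602 + 1.0178 = 9.0780

9.08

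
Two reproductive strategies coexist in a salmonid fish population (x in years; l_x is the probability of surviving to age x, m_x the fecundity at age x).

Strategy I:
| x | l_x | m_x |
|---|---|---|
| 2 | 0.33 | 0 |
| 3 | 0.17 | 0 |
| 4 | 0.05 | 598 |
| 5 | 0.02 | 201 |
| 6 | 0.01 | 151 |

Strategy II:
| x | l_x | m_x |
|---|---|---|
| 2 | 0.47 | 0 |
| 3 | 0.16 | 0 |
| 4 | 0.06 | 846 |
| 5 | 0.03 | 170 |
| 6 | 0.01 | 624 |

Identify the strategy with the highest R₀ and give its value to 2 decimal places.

62.10

Strategy I: R₀ = 0.33×0 + 0.17×0 + 0.05×598 + 0.02×201 + 0.01×151 = 35.4300
Strategy II: R₀ = 0.47×0 + 0.16×0 + 0.06×846 + 0.03×170 + 0.01×624 = 62.1000
Highest R₀: strategy II with 62.1000.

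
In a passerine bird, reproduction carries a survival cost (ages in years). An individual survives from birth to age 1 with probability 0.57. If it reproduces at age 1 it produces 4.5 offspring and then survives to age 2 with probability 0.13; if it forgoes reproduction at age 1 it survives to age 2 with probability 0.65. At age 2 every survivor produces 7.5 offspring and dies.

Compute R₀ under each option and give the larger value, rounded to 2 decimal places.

breed at age 1: R₀ = 0.57 × (4.5 + 0.13 × 7.5) = 0.57 × 5.4750 = 3.1207
delay to age 2: R₀ = 0.57 × (0.65 × 7.5) = 0.57 × 4.8750 = 2.7787
Higher: breed at age 1 (3.1207).

3.12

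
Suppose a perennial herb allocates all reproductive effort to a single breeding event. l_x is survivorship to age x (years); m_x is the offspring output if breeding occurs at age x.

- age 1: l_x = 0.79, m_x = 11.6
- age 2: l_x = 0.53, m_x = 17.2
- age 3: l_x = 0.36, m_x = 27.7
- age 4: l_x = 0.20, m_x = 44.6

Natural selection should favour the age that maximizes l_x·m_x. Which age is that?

3

Expected offspring if breeding at age x = l_x × m_x:
  age 1: 0.79 × 11.6 = 9.164
  age 2: 0.53 × 17.2 = 9.116
  age 3: 0.36 × 27.7 = 9.972
  age 4: 0.20 × 44.6 = 8.920
Maximum at age 3 (9.972).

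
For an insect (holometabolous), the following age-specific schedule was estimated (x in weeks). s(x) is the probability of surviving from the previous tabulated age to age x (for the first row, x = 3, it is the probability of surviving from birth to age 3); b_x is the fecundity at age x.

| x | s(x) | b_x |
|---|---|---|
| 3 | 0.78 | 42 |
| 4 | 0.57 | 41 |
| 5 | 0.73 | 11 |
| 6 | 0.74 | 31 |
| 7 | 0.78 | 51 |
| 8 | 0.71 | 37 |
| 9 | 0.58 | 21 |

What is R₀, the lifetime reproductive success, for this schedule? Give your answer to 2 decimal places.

78.10

Survivorship from birth: l_x = s_3·s_4·…·s_x.
  l_3 = 0.78000
  l_4 = 0.44460
  l_5 = 0.32456
  l_6 = 0.24017
  l_7 = 0.18733
  l_8 = 0.13301
  l_9 = 0.07714
R₀ = Σ l_x b_x:
  age 3: 0.78000 × 42 = 32.7600
  age 4: 0.44460 × 41 = 18.2286
  age 5: 0.32456 × 11 = 3.5702
  age 6: 0.24017 × 31 = 7.4453
  age 7: 0.18733 × 51 = 9.5538
  age 8: 0.13301 × 37 = 4.9214
  age 9: 0.07714 × 21 = 1.6199
R₀ = 32.7600 + 18.2286 + 3.5702 + 7.4453 + 9.5538 + 4.9214 + 1.6199 = 78.0992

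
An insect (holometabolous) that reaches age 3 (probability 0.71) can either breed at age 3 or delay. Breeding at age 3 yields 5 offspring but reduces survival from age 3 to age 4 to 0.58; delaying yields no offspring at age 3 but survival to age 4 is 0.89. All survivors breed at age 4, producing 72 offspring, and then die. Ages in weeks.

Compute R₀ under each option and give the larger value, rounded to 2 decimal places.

45.50

breed at age 3: R₀ = 0.71 × (5 + 0.58 × 72) = 0.71 × 46.7600 = 33.1996
delay to age 4: R₀ = 0.71 × (0.89 × 72) = 0.71 × 64.0800 = 45.4968
Higher: delay to age 4 (45.4968).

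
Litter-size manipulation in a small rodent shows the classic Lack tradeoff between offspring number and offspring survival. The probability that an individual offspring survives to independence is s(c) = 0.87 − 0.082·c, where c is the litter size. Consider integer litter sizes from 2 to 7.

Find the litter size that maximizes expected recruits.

Expected recruits = c × s(c):
  c=2: 2 × 0.706 = 1.412
  c=3: 3 × 0.624 = 1.872
  c=4: 4 × 0.542 = 2.168
  c=5: 5 × 0.460 = 2.300
  c=6: 6 × 0.378 = 2.268
  c=7: 7 × 0.296 = 2.072
Maximum at c = 5 (2.300 recruits).

5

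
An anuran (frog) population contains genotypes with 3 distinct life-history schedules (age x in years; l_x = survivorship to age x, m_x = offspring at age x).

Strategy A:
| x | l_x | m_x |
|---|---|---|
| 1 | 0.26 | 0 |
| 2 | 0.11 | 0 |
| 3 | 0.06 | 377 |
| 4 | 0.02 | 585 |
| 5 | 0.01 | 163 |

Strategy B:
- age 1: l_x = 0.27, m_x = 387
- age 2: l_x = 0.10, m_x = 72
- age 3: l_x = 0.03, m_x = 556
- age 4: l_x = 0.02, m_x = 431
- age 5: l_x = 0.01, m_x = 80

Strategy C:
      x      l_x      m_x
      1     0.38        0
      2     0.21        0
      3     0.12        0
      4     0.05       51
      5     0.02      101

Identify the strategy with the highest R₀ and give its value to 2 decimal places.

Strategy A: R₀ = 0.26×0 + 0.11×0 + 0.06×377 + 0.02×585 + 0.01×163 = 35.9500
Strategy B: R₀ = 0.27×387 + 0.10×72 + 0.03×556 + 0.02×431 + 0.01×80 = 137.7900
Strategy C: R₀ = 0.38×0 + 0.21×0 + 0.12×0 + 0.05×51 + 0.02×101 = 4.5700
Highest R₀: strategy B with 137.7900.

137.79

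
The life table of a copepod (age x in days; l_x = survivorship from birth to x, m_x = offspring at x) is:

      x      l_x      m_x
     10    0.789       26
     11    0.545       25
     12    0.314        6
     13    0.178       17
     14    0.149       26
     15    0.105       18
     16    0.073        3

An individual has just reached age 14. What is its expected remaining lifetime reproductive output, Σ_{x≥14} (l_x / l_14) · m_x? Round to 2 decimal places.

40.15

l_14 = 0.149. Conditional survival from age 14 to x is l_x / l_14.
  x=14: (0.149/0.149) × 26 = 26.0000
  x=15: (0.105/0.149) × 18 = 12.6846
  x=16: (0.073/0.149) × 3 = 1.4698
Sum = 26.0000 + 12.6846 + 1.4698 = 40.1544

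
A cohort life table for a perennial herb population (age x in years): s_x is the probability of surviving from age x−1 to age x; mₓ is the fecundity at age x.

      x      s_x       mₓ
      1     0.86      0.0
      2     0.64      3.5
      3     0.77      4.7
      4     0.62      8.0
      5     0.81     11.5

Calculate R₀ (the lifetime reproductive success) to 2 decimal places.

8.47

Survivorship from birth: l_x = s_1·s_2·…·s_x.
  l_1 = 0.86000
  l_2 = 0.55040
  l_3 = 0.42381
  l_4 = 0.26276
  l_5 = 0.21284
R₀ = Σ l_x mₓ:
  age 1: 0.86000 × 0.0 = 0.0000
  age 2: 0.55040 × 3.5 = 1.9264
  age 3: 0.42381 × 4.7 = 1.9919
  age 4: 0.26276 × 8.0 = 2.1021
  age 5: 0.21284 × 11.5 = 2.4477
R₀ = 0.0000 + 1.9264 + 1.9919 + 2.1021 + 2.4477 = 8.4680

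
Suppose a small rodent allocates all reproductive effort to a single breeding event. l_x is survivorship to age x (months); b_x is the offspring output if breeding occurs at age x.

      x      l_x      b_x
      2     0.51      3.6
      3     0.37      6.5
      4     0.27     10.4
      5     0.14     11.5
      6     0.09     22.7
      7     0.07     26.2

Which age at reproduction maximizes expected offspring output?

Expected offspring if breeding at age x = l_x × b_x:
  age 2: 0.51 × 3.6 = 1.836
  age 3: 0.37 × 6.5 = 2.405
  age 4: 0.27 × 10.4 = 2.808
  age 5: 0.14 × 11.5 = 1.610
  age 6: 0.09 × 22.7 = 2.043
  age 7: 0.07 × 26.2 = 1.834
Maximum at age 4 (2.808).

4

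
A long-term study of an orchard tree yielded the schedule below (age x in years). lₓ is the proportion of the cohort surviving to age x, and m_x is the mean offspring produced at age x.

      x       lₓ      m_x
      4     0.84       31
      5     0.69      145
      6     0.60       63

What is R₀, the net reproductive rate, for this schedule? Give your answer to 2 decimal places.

163.89

R₀ = Σ lₓ m_x:
  age 4: 0.84 × 31 = 26.0400
  age 5: 0.69 × 145 = 100.0500
  age 6: 0.60 × 63 = 37.8000
R₀ = 26.0400 + 100.0500 + 37.8000 = 163.8900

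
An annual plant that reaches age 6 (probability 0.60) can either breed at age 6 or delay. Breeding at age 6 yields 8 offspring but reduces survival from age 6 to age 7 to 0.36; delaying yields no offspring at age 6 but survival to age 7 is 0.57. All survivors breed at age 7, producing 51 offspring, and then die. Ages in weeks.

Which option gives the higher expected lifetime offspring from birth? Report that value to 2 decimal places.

17.44

breed at age 6: R₀ = 0.60 × (8 + 0.36 × 51) = 0.60 × 26.3600 = 15.8160
delay to age 7: R₀ = 0.60 × (0.57 × 51) = 0.60 × 29.0700 = 17.4420
Higher: delay to age 7 (17.4420).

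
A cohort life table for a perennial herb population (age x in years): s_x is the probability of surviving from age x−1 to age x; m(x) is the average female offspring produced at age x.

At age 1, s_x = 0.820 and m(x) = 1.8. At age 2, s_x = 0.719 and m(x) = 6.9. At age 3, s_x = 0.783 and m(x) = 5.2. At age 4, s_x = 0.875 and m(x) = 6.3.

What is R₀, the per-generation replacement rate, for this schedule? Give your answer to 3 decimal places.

Survivorship from birth: l_x = s_1·s_2·…·s_x.
  l_1 = 0.82000
  l_2 = 0.58958
  l_3 = 0.46164
  l_4 = 0.40394
R₀ = Σ l_x m(x):
  age 1: 0.82000 × 1.8 = 1.4760
  age 2: 0.58958 × 6.9 = 4.0681
  age 3: 0.46164 × 5.2 = 2.4005
  age 4: 0.40394 × 6.3 = 2.5448
R₀ = 1.4760 + 4.0681 + 2.4005 + 2.5448 = 10.4895

10.489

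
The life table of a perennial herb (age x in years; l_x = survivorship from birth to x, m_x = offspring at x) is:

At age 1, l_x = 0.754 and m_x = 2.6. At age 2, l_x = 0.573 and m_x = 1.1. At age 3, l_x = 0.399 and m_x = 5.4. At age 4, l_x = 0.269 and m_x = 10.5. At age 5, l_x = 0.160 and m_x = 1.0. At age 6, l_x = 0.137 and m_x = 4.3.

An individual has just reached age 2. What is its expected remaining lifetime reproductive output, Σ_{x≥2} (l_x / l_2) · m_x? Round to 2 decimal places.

11.10

l_2 = 0.573. Conditional survival from age 2 to x is l_x / l_2.
  x=2: (0.573/0.573) × 1.1 = 1.1000
  x=3: (0.399/0.573) × 5.4 = 3.7602
  x=4: (0.269/0.573) × 10.5 = 4.9293
  x=5: (0.160/0.573) × 1.0 = 0.2792
  x=6: (0.137/0.573) × 4.3 = 1.0281
Sum = 1.1000 + 3.7602 + 4.9293 + 0.2792 + 1.0281 = 11.0969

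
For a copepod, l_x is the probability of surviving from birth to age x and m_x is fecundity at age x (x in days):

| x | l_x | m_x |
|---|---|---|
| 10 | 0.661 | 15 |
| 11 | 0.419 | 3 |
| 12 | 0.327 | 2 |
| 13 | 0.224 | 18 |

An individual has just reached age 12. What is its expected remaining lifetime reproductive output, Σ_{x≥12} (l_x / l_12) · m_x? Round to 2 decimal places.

14.33

l_12 = 0.327. Conditional survival from age 12 to x is l_x / l_12.
  x=12: (0.327/0.327) × 2 = 2.0000
  x=13: (0.224/0.327) × 18 = 12.3303
Sum = 2.0000 + 12.3303 = 14.3303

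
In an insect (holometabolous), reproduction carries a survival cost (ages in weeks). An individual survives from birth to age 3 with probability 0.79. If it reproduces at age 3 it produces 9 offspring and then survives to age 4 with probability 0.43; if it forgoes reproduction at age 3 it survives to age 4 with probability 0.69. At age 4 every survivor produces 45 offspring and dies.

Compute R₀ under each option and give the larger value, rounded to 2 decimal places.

24.53

breed at age 3: R₀ = 0.79 × (9 + 0.43 × 45) = 0.79 × 28.3500 = 22.3965
delay to age 4: R₀ = 0.79 × (0.69 × 45) = 0.79 × 31.0500 = 24.5295
Higher: delay to age 4 (24.5295).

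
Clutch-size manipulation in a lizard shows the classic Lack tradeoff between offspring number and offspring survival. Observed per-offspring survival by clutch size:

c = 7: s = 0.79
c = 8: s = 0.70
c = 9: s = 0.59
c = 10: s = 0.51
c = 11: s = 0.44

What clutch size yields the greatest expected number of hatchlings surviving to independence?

Expected hatchlings surviving to independence = c × s(c):
  c=7: 7 × 0.79 = 5.530
  c=8: 8 × 0.70 = 5.600
  c=9: 9 × 0.59 = 5.310
  c=10: 10 × 0.51 = 5.100
  c=11: 11 × 0.44 = 4.840
Maximum at c = 8 (5.600 hatchlings surviving to independence).

8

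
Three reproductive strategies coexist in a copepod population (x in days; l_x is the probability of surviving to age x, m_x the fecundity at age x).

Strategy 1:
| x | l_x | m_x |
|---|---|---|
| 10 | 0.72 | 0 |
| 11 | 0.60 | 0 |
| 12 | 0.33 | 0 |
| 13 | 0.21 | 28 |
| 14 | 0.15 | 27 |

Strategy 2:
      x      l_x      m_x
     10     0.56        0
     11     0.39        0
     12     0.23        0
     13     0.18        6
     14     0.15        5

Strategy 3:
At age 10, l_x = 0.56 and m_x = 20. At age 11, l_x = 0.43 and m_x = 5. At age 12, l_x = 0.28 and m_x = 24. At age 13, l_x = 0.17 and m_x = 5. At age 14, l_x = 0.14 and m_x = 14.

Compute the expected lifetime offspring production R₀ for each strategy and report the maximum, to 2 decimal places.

Strategy 1: R₀ = 0.72×0 + 0.60×0 + 0.33×0 + 0.21×28 + 0.15×27 = 9.9300
Strategy 2: R₀ = 0.56×0 + 0.39×0 + 0.23×0 + 0.18×6 + 0.15×5 = 1.8300
Strategy 3: R₀ = 0.56×20 + 0.43×5 + 0.28×24 + 0.17×5 + 0.14×14 = 22.8800
Highest R₀: strategy 3 with 22.8800.

22.88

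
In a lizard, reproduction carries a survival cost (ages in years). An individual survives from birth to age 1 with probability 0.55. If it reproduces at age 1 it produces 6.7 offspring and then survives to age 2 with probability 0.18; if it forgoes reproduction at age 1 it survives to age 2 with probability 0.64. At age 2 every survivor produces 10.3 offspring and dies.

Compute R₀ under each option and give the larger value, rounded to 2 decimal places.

4.70

breed at age 1: R₀ = 0.55 × (6.7 + 0.18 × 10.3) = 0.55 × 8.5540 = 4.7047
delay to age 2: R₀ = 0.55 × (0.64 × 10.3) = 0.55 × 6.5920 = 3.6256
Higher: breed at age 1 (4.7047).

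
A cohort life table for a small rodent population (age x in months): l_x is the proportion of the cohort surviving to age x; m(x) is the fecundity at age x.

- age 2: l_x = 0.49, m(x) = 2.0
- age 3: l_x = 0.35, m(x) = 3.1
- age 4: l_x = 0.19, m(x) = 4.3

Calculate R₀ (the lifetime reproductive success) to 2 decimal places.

R₀ = Σ l_x m(x):
  age 2: 0.49 × 2.0 = 0.9800
  age 3: 0.35 × 3.1 = 1.0850
  age 4: 0.19 × 4.3 = 0.8170
R₀ = 0.9800 + 1.0850 + 0.8170 = 2.8820

2.88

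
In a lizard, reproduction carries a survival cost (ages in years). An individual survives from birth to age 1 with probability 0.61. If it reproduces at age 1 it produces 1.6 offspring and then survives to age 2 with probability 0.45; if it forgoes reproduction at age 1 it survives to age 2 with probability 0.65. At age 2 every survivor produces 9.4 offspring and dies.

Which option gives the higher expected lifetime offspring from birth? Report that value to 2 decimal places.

breed at age 1: R₀ = 0.61 × (1.6 + 0.45 × 9.4) = 0.61 × 5.8300 = 3.5563
delay to age 2: R₀ = 0.61 × (0.65 × 9.4) = 0.61 × 6.1100 = 3.7271
Higher: delay to age 2 (3.7271).

3.73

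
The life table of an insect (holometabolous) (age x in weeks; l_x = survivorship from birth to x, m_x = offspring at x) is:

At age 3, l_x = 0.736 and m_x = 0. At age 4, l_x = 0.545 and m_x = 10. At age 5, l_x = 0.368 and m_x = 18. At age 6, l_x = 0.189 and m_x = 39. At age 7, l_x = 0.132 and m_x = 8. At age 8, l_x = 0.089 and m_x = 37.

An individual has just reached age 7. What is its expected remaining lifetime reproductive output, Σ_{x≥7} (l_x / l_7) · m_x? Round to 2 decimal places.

32.95

l_7 = 0.132. Conditional survival from age 7 to x is l_x / l_7.
  x=7: (0.132/0.132) × 8 = 8.0000
  x=8: (0.089/0.132) × 37 = 24.9470
Sum = 8.0000 + 24.9470 = 32.9470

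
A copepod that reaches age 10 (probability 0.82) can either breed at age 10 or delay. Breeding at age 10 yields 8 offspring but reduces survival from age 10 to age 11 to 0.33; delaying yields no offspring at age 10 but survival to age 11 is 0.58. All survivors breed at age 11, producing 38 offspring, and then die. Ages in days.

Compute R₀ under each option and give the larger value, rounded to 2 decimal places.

breed at age 10: R₀ = 0.82 × (8 + 0.33 × 38) = 0.82 × 20.5400 = 16.8428
delay to age 11: R₀ = 0.82 × (0.58 × 38) = 0.82 × 22.0400 = 18.0728
Higher: delay to age 11 (18.0728).

18.07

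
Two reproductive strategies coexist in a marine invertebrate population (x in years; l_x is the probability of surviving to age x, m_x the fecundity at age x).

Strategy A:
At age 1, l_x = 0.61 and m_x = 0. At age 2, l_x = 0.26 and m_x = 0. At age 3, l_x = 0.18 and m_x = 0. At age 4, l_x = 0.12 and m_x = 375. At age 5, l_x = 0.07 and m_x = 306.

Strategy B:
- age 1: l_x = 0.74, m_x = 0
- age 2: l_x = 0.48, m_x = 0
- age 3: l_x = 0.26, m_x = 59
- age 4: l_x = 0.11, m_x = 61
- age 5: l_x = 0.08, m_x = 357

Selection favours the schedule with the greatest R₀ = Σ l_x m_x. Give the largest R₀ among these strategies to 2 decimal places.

66.42

Strategy A: R₀ = 0.61×0 + 0.26×0 + 0.18×0 + 0.12×375 + 0.07×306 = 66.4200
Strategy B: R₀ = 0.74×0 + 0.48×0 + 0.26×59 + 0.11×61 + 0.08×357 = 50.6100
Highest R₀: strategy A with 66.4200.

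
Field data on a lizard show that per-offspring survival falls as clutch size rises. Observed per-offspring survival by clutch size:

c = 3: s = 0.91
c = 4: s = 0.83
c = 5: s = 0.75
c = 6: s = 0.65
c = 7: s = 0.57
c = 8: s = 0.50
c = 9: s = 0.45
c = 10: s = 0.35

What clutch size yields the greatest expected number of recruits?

9

Expected recruits = c × s(c):
  c=3: 3 × 0.91 = 2.730
  c=4: 4 × 0.83 = 3.320
  c=5: 5 × 0.75 = 3.750
  c=6: 6 × 0.65 = 3.900
  c=7: 7 × 0.57 = 3.990
  c=8: 8 × 0.50 = 4.000
  c=9: 9 × 0.45 = 4.050
  c=10: 10 × 0.35 = 3.500
Maximum at c = 9 (4.050 recruits).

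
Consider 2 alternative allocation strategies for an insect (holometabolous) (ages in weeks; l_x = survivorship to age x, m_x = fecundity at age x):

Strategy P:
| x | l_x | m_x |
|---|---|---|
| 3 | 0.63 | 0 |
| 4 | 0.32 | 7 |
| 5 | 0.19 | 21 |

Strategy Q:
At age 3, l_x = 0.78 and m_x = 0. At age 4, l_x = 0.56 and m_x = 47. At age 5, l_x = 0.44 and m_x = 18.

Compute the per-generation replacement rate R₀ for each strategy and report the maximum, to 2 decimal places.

Strategy P: R₀ = 0.63×0 + 0.32×7 + 0.19×21 = 6.2300
Strategy Q: R₀ = 0.78×0 + 0.56×47 + 0.44×18 = 34.2400
Highest R₀: strategy Q with 34.2400.

34.24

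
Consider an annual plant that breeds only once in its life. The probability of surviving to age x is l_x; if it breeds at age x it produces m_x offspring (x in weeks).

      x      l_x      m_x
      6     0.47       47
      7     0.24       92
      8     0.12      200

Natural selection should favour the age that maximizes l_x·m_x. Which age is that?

8

Expected offspring if breeding at age x = l_x × m_x:
  age 6: 0.47 × 47 = 22.090
  age 7: 0.24 × 92 = 22.080
  age 8: 0.12 × 200 = 24.000
Maximum at age 8 (24.000).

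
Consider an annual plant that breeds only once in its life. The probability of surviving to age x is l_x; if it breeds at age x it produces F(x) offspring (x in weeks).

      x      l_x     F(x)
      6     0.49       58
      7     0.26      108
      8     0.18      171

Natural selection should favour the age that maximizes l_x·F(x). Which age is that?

8

Expected offspring if breeding at age x = l_x × F(x):
  age 6: 0.49 × 58 = 28.420
  age 7: 0.26 × 108 = 28.080
  age 8: 0.18 × 171 = 30.780
Maximum at age 8 (30.780).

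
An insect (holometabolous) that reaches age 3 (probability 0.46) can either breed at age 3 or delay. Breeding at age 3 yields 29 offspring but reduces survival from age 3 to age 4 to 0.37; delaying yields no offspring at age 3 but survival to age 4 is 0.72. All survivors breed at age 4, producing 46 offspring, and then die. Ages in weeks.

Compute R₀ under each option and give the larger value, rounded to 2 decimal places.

breed at age 3: R₀ = 0.46 × (29 + 0.37 × 46) = 0.46 × 46.0200 = 21.1692
delay to age 4: R₀ = 0.46 × (0.72 × 46) = 0.46 × 33.1200 = 15.2352
Higher: breed at age 3 (21.1692).

21.17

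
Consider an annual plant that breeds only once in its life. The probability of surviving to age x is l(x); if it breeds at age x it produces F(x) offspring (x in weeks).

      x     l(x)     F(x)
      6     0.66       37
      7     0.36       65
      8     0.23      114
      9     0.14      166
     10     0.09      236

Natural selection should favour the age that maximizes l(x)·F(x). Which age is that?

Expected offspring if breeding at age x = l(x) × F(x):
  age 6: 0.66 × 37 = 24.420
  age 7: 0.36 × 65 = 23.400
  age 8: 0.23 × 114 = 26.220
  age 9: 0.14 × 166 = 23.240
  age 10: 0.09 × 236 = 21.240
Maximum at age 8 (26.220).

8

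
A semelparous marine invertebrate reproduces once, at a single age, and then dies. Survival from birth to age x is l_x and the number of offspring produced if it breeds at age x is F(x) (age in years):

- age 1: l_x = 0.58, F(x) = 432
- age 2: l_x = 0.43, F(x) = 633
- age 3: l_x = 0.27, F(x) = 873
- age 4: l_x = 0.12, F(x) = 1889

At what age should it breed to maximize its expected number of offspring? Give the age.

Expected offspring if breeding at age x = l_x × F(x):
  age 1: 0.58 × 432 = 250.560
  age 2: 0.43 × 633 = 272.190
  age 3: 0.27 × 873 = 235.710
  age 4: 0.12 × 1889 = 226.680
Maximum at age 2 (272.190).

2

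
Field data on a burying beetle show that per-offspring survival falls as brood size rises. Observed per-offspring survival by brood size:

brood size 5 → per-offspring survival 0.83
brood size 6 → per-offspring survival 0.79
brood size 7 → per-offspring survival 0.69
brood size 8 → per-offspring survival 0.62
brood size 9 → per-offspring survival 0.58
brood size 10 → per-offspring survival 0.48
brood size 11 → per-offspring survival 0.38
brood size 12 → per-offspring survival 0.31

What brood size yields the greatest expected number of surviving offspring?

Expected surviving offspring = c × s(c):
  c=5: 5 × 0.83 = 4.150
  c=6: 6 × 0.79 = 4.740
  c=7: 7 × 0.69 = 4.830
  c=8: 8 × 0.62 = 4.960
  c=9: 9 × 0.58 = 5.220
  c=10: 10 × 0.48 = 4.800
  c=11: 11 × 0.38 = 4.180
  c=12: 12 × 0.31 = 3.720
Maximum at c = 9 (5.220 surviving offspring).

9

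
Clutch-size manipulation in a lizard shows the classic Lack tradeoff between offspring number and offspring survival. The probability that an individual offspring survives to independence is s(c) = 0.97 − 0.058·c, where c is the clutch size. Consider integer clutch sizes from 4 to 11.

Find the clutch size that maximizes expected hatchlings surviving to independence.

8

Expected hatchlings surviving to independence = c × s(c):
  c=4: 4 × 0.738 = 2.952
  c=5: 5 × 0.680 = 3.400
  c=6: 6 × 0.622 = 3.732
  c=7: 7 × 0.564 = 3.948
  c=8: 8 × 0.506 = 4.048
  c=9: 9 × 0.448 = 4.032
  c=10: 10 × 0.390 = 3.900
  c=11: 11 × 0.332 = 3.652
Maximum at c = 8 (4.048 hatchlings surviving to independence).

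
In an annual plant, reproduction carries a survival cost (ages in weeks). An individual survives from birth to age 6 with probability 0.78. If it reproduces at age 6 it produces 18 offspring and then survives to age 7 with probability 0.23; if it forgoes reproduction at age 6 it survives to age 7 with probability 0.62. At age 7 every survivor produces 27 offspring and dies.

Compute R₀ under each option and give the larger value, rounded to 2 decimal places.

breed at age 6: R₀ = 0.78 × (18 + 0.23 × 27) = 0.78 × 24.2100 = 18.8838
delay to age 7: R₀ = 0.78 × (0.62 × 27) = 0.78 × 16.7400 = 13.0572
Higher: breed at age 6 (18.8838).

18.88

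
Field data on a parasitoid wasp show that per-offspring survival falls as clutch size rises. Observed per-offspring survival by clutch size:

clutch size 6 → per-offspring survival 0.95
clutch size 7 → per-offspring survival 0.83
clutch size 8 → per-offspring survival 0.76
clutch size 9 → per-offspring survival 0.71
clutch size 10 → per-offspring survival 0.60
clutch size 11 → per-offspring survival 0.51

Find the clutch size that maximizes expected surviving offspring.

9

Expected surviving offspring = c × s(c):
  c=6: 6 × 0.95 = 5.700
  c=7: 7 × 0.83 = 5.810
  c=8: 8 × 0.76 = 6.080
  c=9: 9 × 0.71 = 6.390
  c=10: 10 × 0.60 = 6.000
  c=11: 11 × 0.51 = 5.610
Maximum at c = 9 (6.390 surviving offspring).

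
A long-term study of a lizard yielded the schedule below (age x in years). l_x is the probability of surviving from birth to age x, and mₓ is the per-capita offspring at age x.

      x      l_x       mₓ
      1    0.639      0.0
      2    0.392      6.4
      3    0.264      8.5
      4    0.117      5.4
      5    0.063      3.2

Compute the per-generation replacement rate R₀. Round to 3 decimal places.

5.586

R₀ = Σ l_x mₓ:
  age 1: 0.639 × 0.0 = 0.0000
  age 2: 0.392 × 6.4 = 2.5088
  age 3: 0.264 × 8.5 = 2.2440
  age 4: 0.117 × 5.4 = 0.6318
  age 5: 0.063 × 3.2 = 0.2016
R₀ = 0.0000 + 2.5088 + 2.2440 + 0.6318 + 0.2016 = 5.5862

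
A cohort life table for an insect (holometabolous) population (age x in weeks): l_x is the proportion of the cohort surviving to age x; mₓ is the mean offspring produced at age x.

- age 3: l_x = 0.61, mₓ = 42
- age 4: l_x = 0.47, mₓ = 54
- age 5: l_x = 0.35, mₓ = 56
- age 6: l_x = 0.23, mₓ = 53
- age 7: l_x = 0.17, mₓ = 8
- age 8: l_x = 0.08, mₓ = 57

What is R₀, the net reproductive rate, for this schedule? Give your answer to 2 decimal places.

R₀ = Σ l_x mₓ:
  age 3: 0.61 × 42 = 25.6200
  age 4: 0.47 × 54 = 25.3800
  age 5: 0.35 × 56 = 19.6000
  age 6: 0.23 × 53 = 12.1900
  age 7: 0.17 × 8 = 1.3600
  age 8: 0.08 × 57 = 4.5600
R₀ = 25.6200 + 25.3800 + 19.6000 + 12.1900 + 1.3600 + 4.5600 = 88.7100

88.71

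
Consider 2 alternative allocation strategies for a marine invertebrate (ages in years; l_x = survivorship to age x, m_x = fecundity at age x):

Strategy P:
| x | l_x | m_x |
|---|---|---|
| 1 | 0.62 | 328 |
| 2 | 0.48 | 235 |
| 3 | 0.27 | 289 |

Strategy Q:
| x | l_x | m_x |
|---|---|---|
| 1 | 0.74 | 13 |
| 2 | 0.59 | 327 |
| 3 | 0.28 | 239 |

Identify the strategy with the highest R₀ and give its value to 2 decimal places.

394.19

Strategy P: R₀ = 0.62×328 + 0.48×235 + 0.27×289 = 394.1900
Strategy Q: R₀ = 0.74×13 + 0.59×327 + 0.28×239 = 269.4700
Highest R₀: strategy P with 394.1900.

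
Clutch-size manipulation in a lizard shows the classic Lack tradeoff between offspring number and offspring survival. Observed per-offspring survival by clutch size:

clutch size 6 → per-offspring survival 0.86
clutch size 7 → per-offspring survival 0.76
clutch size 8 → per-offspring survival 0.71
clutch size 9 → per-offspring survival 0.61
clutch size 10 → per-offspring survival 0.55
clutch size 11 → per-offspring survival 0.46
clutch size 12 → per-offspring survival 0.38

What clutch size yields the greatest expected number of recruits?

Expected recruits = c × s(c):
  c=6: 6 × 0.86 = 5.160
  c=7: 7 × 0.76 = 5.320
  c=8: 8 × 0.71 = 5.680
  c=9: 9 × 0.61 = 5.490
  c=10: 10 × 0.55 = 5.500
  c=11: 11 × 0.46 = 5.060
  c=12: 12 × 0.38 = 4.560
Maximum at c = 8 (5.680 recruits).

8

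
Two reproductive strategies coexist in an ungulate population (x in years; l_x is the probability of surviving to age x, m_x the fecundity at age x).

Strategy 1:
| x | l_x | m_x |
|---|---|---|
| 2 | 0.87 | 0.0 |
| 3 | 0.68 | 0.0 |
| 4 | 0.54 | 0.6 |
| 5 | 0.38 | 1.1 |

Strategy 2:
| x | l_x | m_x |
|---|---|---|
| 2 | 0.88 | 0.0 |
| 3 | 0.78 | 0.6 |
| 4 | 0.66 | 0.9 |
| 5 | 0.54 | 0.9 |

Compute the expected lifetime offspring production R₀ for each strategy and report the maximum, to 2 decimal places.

1.55

Strategy 1: R₀ = 0.87×0.0 + 0.68×0.0 + 0.54×0.6 + 0.38×1.1 = 0.7420
Strategy 2: R₀ = 0.88×0.0 + 0.78×0.6 + 0.66×0.9 + 0.54×0.9 = 1.5480
Highest R₀: strategy 2 with 1.5480.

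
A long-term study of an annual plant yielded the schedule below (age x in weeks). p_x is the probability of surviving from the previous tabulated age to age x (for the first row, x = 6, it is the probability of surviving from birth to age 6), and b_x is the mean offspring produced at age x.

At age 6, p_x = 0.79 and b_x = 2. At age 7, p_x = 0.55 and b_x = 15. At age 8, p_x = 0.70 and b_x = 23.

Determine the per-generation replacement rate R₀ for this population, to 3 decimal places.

15.093

Survivorship from birth: l_x = p_6·p_7·…·p_x.
  l_6 = 0.79000
  l_7 = 0.43450
  l_8 = 0.30415
R₀ = Σ l_x b_x:
  age 6: 0.79000 × 2 = 1.5800
  age 7: 0.43450 × 15 = 6.5175
  age 8: 0.30415 × 23 = 6.9954
R₀ = 1.5800 + 6.5175 + 6.9954 = 15.0929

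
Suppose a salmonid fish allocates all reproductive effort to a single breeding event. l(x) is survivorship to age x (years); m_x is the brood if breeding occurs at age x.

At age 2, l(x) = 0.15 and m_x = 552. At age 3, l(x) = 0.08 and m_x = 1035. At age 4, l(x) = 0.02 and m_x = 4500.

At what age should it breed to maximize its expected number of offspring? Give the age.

Expected offspring if breeding at age x = l(x) × m_x:
  age 2: 0.15 × 552 = 82.800
  age 3: 0.08 × 1035 = 82.800
  age 4: 0.02 × 4500 = 90.000
Maximum at age 4 (90.000).

4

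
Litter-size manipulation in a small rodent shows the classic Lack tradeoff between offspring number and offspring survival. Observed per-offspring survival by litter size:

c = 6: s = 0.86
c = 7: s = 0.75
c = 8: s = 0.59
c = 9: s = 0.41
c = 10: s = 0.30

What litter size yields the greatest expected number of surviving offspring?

7

Expected surviving offspring = c × s(c):
  c=6: 6 × 0.86 = 5.160
  c=7: 7 × 0.75 = 5.250
  c=8: 8 × 0.59 = 4.720
  c=9: 9 × 0.41 = 3.690
  c=10: 10 × 0.30 = 3.000
Maximum at c = 7 (5.250 surviving offspring).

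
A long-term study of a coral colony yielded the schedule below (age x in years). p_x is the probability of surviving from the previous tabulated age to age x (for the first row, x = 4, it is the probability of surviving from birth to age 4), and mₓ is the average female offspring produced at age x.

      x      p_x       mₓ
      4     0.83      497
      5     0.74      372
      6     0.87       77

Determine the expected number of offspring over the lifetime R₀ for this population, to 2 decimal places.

Survivorship from birth: l_x = p_4·p_5·…·p_x.
  l_4 = 0.83000
  l_5 = 0.61420
  l_6 = 0.53435
R₀ = Σ l_x mₓ:
  age 4: 0.83000 × 497 = 412.5100
  age 5: 0.61420 × 372 = 228.4824
  age 6: 0.53435 × 77 = 41.1450
R₀ = 412.5100 + 228.4824 + 41.1450 = 682.1373

682.14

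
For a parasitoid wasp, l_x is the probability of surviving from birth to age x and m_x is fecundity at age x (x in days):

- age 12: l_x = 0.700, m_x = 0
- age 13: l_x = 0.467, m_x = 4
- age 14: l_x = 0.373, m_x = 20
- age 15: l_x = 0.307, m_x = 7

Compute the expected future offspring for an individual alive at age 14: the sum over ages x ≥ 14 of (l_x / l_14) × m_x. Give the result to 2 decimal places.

l_14 = 0.373. Conditional survival from age 14 to x is l_x / l_14.
  x=14: (0.373/0.373) × 20 = 20.0000
  x=15: (0.307/0.373) × 7 = 5.7614
Sum = 20.0000 + 5.7614 = 25.7614

25.76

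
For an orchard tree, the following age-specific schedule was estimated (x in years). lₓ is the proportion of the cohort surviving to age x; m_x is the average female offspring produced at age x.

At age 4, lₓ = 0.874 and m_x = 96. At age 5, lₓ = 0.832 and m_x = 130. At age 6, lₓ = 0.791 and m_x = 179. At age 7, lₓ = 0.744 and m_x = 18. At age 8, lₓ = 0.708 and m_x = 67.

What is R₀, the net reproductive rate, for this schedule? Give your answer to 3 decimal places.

R₀ = Σ lₓ m_x:
  age 4: 0.874 × 96 = 83.9040
  age 5: 0.832 × 130 = 108.1600
  age 6: 0.791 × 179 = 141.5890
  age 7: 0.744 × 18 = 13.3920
  age 8: 0.708 × 67 = 47.4360
R₀ = 83.9040 + 108.1600 + 141.5890 + 13.3920 + 47.4360 = 394.4810

394.481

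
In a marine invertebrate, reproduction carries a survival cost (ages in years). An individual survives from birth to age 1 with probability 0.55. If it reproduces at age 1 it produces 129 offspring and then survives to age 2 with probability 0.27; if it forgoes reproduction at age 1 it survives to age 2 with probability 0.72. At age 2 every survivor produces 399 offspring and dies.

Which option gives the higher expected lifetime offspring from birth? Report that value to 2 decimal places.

158.00

breed at age 1: R₀ = 0.55 × (129 + 0.27 × 399) = 0.55 × 236.7300 = 130.2015
delay to age 2: R₀ = 0.55 × (0.72 × 399) = 0.55 × 287.2800 = 158.0040
Higher: delay to age 2 (158.0040).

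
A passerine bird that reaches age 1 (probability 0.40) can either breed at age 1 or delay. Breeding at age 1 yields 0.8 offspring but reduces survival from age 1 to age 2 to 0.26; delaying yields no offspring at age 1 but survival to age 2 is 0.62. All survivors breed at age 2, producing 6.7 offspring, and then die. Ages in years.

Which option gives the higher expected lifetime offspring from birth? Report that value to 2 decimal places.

1.66

breed at age 1: R₀ = 0.40 × (0.8 + 0.26 × 6.7) = 0.40 × 2.5420 = 1.0168
delay to age 2: R₀ = 0.40 × (0.62 × 6.7) = 0.40 × 4.1540 = 1.6616
Higher: delay to age 2 (1.6616).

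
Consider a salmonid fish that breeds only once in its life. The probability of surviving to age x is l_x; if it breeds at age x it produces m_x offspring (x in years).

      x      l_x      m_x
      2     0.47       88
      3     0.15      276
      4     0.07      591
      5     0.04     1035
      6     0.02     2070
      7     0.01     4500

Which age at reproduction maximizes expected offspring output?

7

Expected offspring if breeding at age x = l_x × m_x:
  age 2: 0.47 × 88 = 41.360
  age 3: 0.15 × 276 = 41.400
  age 4: 0.07 × 591 = 41.370
  age 5: 0.04 × 1035 = 41.400
  age 6: 0.02 × 2070 = 41.400
  age 7: 0.01 × 4500 = 45.000
Maximum at age 7 (45.000).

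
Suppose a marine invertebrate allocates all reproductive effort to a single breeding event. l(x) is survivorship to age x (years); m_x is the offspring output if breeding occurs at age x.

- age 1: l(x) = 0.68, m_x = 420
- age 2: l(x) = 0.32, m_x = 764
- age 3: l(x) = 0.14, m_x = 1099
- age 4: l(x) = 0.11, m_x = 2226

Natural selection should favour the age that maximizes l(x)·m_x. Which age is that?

Expected offspring if breeding at age x = l(x) × m_x:
  age 1: 0.68 × 420 = 285.600
  age 2: 0.32 × 764 = 244.480
  age 3: 0.14 × 1099 = 153.860
  age 4: 0.11 × 2226 = 244.860
Maximum at age 1 (285.600).

1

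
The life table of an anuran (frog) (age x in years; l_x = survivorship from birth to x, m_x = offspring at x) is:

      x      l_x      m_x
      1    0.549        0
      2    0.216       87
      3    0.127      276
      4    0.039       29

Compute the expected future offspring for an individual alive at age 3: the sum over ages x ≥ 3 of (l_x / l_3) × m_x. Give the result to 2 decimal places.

l_3 = 0.127. Conditional survival from age 3 to x is l_x / l_3.
  x=3: (0.127/0.127) × 276 = 276.0000
  x=4: (0.039/0.127) × 29 = 8.9055
Sum = 276.0000 + 8.9055 = 284.9055

284.91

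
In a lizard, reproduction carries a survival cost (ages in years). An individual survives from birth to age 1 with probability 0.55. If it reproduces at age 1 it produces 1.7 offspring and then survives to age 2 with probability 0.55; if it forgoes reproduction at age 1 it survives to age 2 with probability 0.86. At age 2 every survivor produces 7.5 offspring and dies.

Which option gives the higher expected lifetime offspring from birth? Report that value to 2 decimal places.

3.55

breed at age 1: R₀ = 0.55 × (1.7 + 0.55 × 7.5) = 0.55 × 5.8250 = 3.2038
delay to age 2: R₀ = 0.55 × (0.86 × 7.5) = 0.55 × 6.4500 = 3.5475
Higher: delay to age 2 (3.5475).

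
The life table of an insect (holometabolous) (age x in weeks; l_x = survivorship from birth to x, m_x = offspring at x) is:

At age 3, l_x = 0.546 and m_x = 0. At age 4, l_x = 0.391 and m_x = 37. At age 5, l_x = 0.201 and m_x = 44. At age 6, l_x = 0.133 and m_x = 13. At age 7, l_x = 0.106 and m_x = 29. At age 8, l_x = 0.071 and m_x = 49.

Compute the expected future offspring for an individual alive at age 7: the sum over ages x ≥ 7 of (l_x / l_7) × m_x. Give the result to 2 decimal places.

61.82

l_7 = 0.106. Conditional survival from age 7 to x is l_x / l_7.
  x=7: (0.106/0.106) × 29 = 29.0000
  x=8: (0.071/0.106) × 49 = 32.8208
Sum = 29.0000 + 32.8208 = 61.8208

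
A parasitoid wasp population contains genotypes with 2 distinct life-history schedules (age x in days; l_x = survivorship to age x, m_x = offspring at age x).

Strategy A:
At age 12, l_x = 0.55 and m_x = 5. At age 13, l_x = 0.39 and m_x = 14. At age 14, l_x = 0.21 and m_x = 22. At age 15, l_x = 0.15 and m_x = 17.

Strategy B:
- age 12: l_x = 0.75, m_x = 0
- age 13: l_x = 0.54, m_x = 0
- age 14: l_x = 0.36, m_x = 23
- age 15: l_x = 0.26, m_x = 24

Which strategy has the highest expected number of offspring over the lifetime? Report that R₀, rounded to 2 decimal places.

Strategy A: R₀ = 0.55×5 + 0.39×14 + 0.21×22 + 0.15×17 = 15.3800
Strategy B: R₀ = 0.75×0 + 0.54×0 + 0.36×23 + 0.26×24 = 14.5200
Highest R₀: strategy A with 15.3800.

15.38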